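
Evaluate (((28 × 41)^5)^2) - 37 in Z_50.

37

28 × 41 = 1148 ≡ 48 (mod 50)
(48)^5 ≡ 18 (mod 50)
(18)^2 ≡ 24 (mod 50)
24 - 37 = -13 ≡ 37 (mod 50)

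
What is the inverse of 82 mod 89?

38

By the extended Euclidean algorithm:
89 = 1*82 + 7
82 = 11*7 + 5
7 = 1*5 + 2
5 = 2*2 + 1
2 = 2*1 + 0
gcd(82, 89) = 1, so the inverse exists.
Bézout: 1 = −35*89 + 38*82.
So 82⁻¹ ≡ 38 (mod 89).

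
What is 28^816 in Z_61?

58

816 in binary is 1100110000, i.e. 816 = 512 + 256 + 32 + 16.
28^1 ≡ 28 (mod 61)
28^2 ≡ 28^2 = 784 ≡ 52 (mod 61)
28^4 ≡ 52^2 = 2704 ≡ 20 (mod 61)
28^8 ≡ 20^2 = 400 ≡ 34 (mod 61)
28^16 ≡ 34^2 = 1156 ≡ 58 (mod 61)
28^32 ≡ 58^2 = 3364 ≡ 9 (mod 61)
28^64 ≡ 9^2 = 81 ≡ 20 (mod 61)
28^128 ≡ 20^2 = 400 ≡ 34 (mod 61)
28^256 ≡ 34^2 = 1156 ≡ 58 (mod 61)
28^512 ≡ 58^2 = 3364 ≡ 9 (mod 61)
28^816 = 28^512 · 28^256 · 28^32 · 28^16 ≡ 9 · 58 · 9 · 58 (mod 61).
Accumulate the product:
9 · 58 = 522 ≡ 34
34 · 9 = 306 ≡ 1
1 · 58 = 58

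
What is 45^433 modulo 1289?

1127

433 in binary is 110110001, i.e. 433 = 256 + 128 + 32 + 16 + 1.
45^1 ≡ 45 (mod 1289)
45^2 ≡ 45^2 = 2025 ≡ 736 (mod 1289)
45^4 ≡ 736^2 = 541696 ≡ 316 (mod 1289)
45^8 ≡ 316^2 = 99856 ≡ 603 (mod 1289)
45^16 ≡ 603^2 = 363609 ≡ 111 (mod 1289)
45^32 ≡ 111^2 = 12321 ≡ 720 (mod 1289)
45^64 ≡ 720^2 = 518400 ≡ 222 (mod 1289)
45^128 ≡ 222^2 = 49284 ≡ 302 (mod 1289)
45^256 ≡ 302^2 = 91204 ≡ 974 (mod 1289)
45^433 = 45^256 * 45^128 * 45^32 * 45^16 * 45^1 ≡ 974 * 302 * 720 * 111 * 45 (mod 1289).
Accumulate the product:
974 * 302 = 294148 ≡ 256
256 * 720 = 184320 ≡ 1282
1282 * 111 = 142302 ≡ 512
512 * 45 = 23040 ≡ 1127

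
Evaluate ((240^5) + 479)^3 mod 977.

(240)^5 ≡ 202 (mod 977)
202 + 479 = 681
(681)^3 ≡ 129 (mod 977)

129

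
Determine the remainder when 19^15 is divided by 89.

33

Compute successive squares:
15 in binary is 1111, i.e. 15 = 8 + 4 + 2 + 1.
19^1 ≡ 19 (mod 89)
19^2 ≡ 19^2 = 361 ≡ 5 (mod 89)
19^4 ≡ 5^2 = 25 (mod 89)
19^8 ≡ 25^2 = 625 ≡ 2 (mod 89)
19^15 = 19^8 · 19^4 · 19^2 · 19^1 ≡ 2 · 25 · 5 · 19 (mod 89).
Accumulate the product:
2 · 25 = 50
50 · 5 = 250 ≡ 72
72 · 19 = 1368 ≡ 33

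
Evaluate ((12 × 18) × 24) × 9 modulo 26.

12

12 × 18 = 216 ≡ 8 (mod 26)
8 × 24 = 192 ≡ 10 (mod 26)
10 × 9 = 90 ≡ 12 (mod 26)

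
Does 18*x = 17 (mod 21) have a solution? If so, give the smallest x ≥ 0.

no solution

gcd(18, 21) = 3, and 3 does not divide 17.
So the congruence has no solution.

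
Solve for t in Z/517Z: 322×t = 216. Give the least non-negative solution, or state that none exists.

325

gcd(322, 517) = 1, so a unique solution mod 517 exists.
322⁻¹ ≡ 114 (mod 517).
t ≡ 114×216 ≡ 325 (mod 517).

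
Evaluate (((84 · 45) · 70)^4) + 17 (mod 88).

81

84 · 45 = 3780 ≡ 84 (mod 88)
84 · 70 = 5880 ≡ 72 (mod 88)
(72)^4 ≡ 64 (mod 88)
64 + 17 = 81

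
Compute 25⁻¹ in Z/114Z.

73

Apply the Euclidean algorithm and back-substitute:
114 = 4*25 + 14
25 = 1*14 + 11
14 = 1*11 + 3
11 = 3*3 + 2
3 = 1*2 + 1
2 = 2*1 + 0
gcd(25, 114) = 1, so the inverse exists.
Bézout: 1 = 9*114 − 41*25.
So 25⁻¹ ≡ −41 ≡ 73 (mod 114).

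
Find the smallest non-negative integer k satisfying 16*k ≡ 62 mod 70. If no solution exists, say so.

gcd(16, 70) = 2, and 2 | 62, so solutions exist.
Divide through by 2: 8*k ≡ 31 mod 35.
8⁻¹ ≡ 22 (mod 35).
k ≡ 22*31 ≡ 17 (mod 35).
The smallest non-negative solution is k = 17.

17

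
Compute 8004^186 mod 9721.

Using repeated squaring:
186 in binary is 10111010, i.e. 186 = 128 + 32 + 16 + 8 + 2.
8004^1 ≡ 8004 (mod 9721)
8004^2 ≡ 8004^2 = 64064016 ≡ 2626 (mod 9721)
8004^4 ≡ 2626^2 = 6895876 ≡ 3687 (mod 9721)
8004^8 ≡ 3687^2 = 13593969 ≡ 4011 (mod 9721)
8004^16 ≡ 4011^2 = 16088121 ≡ 9587 (mod 9721)
8004^32 ≡ 9587^2 = 91910569 ≡ 8235 (mod 9721)
8004^64 ≡ 8235^2 = 67815225 ≡ 1529 (mod 9721)
8004^128 ≡ 1529^2 = 2337841 ≡ 4801 (mod 9721)
8004^186 = 8004^128 × 8004^32 × 8004^16 × 8004^8 × 8004^2 ≡ 4801 × 8235 × 9587 × 4011 × 2626 (mod 9721).
Accumulate the product:
4801 × 8235 = 39536235 ≡ 928
928 × 9587 = 8896736 ≡ 2021
2021 × 4011 = 8106231 ≡ 8638
8638 × 2626 = 22683388 ≡ 4295

4295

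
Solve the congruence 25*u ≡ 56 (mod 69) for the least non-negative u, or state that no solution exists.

5

gcd(25, 69) = 1, so a unique solution mod 69 exists.
25⁻¹ ≡ 58 (mod 69).
u ≡ 58*56 ≡ 5 (mod 69).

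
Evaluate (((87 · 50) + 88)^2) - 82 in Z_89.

62

87 · 50 = 4350 ≡ 78 (mod 89)
78 + 88 = 166 ≡ 77 (mod 89)
(77)^2 ≡ 55 (mod 89)
55 - 82 = -27 ≡ 62 (mod 89)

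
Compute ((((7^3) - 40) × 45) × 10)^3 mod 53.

31

(7)^3 ≡ 25 (mod 53)
25 - 40 = -15 ≡ 38 (mod 53)
38 × 45 = 1710 ≡ 14 (mod 53)
14 × 10 = 140 ≡ 34 (mod 53)
(34)^3 ≡ 31 (mod 53)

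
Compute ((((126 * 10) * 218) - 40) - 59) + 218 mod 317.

126 * 10 = 1260 ≡ 309 (mod 317)
309 * 218 = 67362 ≡ 158 (mod 317)
158 - 40 = 118
118 - 59 = 59
59 + 218 = 277

277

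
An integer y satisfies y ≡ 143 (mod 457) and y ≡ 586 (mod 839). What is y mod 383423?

457⁻¹ mod 839: 457×358 ≡ 1 (mod 839), so 457⁻¹ ≡ 358.
y = 143 + 457×((586 − 143)×358 mod 839) = 143 + 457×23 = 10654.

10654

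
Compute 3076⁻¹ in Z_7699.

7271

Apply the Euclidean algorithm and back-substitute:
7699 = 2*3076 + 1547
3076 = 1*1547 + 1529
1547 = 1*1529 + 18
1529 = 84*18 + 17
18 = 1*17 + 1
17 = 17*1 + 0
gcd(3076, 7699) = 1, so the inverse exists.
Bézout: 1 = 171*7699 − 428*3076.
So 3076⁻¹ ≡ −428 ≡ 7271 (mod 7699).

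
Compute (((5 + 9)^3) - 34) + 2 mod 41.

6

5 + 9 = 14
(14)^3 ≡ 38 (mod 41)
38 - 34 = 4
4 + 2 = 6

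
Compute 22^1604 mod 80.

1604 in binary is 11001000100, i.e. 1604 = 1024 + 512 + 64 + 4.
22^1 ≡ 22 (mod 80)
22^2 ≡ 22^2 = 484 ≡ 4 (mod 80)
22^4 ≡ 4^2 = 16 (mod 80)
22^8 ≡ 16^2 = 256 ≡ 16 (mod 80)
22^16 ≡ 16^2 = 256 ≡ 16 (mod 80)
22^32 ≡ 16^2 = 256 ≡ 16 (mod 80)
22^64 ≡ 16^2 = 256 ≡ 16 (mod 80)
22^128 ≡ 16^2 = 256 ≡ 16 (mod 80)
22^256 ≡ 16^2 = 256 ≡ 16 (mod 80)
22^512 ≡ 16^2 = 256 ≡ 16 (mod 80)
22^1024 ≡ 16^2 = 256 ≡ 16 (mod 80)
22^1604 = 22^1024 × 22^512 × 22^64 × 22^4 ≡ 16 × 16 × 16 × 16 (mod 80).
Accumulate the product:
16 × 16 = 256 ≡ 16
16 × 16 = 256 ≡ 16
16 × 16 = 256 ≡ 16

16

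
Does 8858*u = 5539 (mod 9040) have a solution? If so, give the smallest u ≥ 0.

gcd(8858, 9040) = 2, and 2 does not divide 5539.
So the congruence has no solution.

no solution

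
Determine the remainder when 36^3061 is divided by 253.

3061 in binary is 101111110101, i.e. 3061 = 2048 + 512 + 256 + 128 + 64 + 32 + 16 + 4 + 1.
36^1 ≡ 36 (mod 253)
36^2 ≡ 36^2 = 1296 ≡ 31 (mod 253)
36^4 ≡ 31^2 = 961 ≡ 202 (mod 253)
36^8 ≡ 202^2 = 40804 ≡ 71 (mod 253)
36^16 ≡ 71^2 = 5041 ≡ 234 (mod 253)
36^32 ≡ 234^2 = 54756 ≡ 108 (mod 253)
36^64 ≡ 108^2 = 11664 ≡ 26 (mod 253)
36^128 ≡ 26^2 = 676 ≡ 170 (mod 253)
36^256 ≡ 170^2 = 28900 ≡ 58 (mod 253)
36^512 ≡ 58^2 = 3364 ≡ 75 (mod 253)
36^1024 ≡ 75^2 = 5625 ≡ 59 (mod 253)
36^2048 ≡ 59^2 = 3481 ≡ 192 (mod 253)
36^3061 = 36^2048 × 36^512 × 36^256 × 36^128 × 36^64 × 36^32 × 36^16 × 36^4 × 36^1 ≡ 192 × 75 × 58 × 170 × 26 × 108 × 234 × 202 × 36 (mod 253).
Accumulate the product:
192 × 75 = 14400 ≡ 232
232 × 58 = 13456 ≡ 47
47 × 170 = 7990 ≡ 147
147 × 26 = 3822 ≡ 27
27 × 108 = 2916 ≡ 133
133 × 234 = 31122 ≡ 3
3 × 202 = 606 ≡ 100
100 × 36 = 3600 ≡ 58

58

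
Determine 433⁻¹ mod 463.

108

463 = 1*433 + 30
433 = 14*30 + 13
30 = 2*13 + 4
13 = 3*4 + 1
4 = 4*1 + 0
gcd(433, 463) = 1, so the inverse exists.
Bézout: 1 = −101*463 + 108*433.
So 433⁻¹ ≡ 108 (mod 463).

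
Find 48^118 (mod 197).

By square-and-multiply:
118 in binary is 1110110, i.e. 118 = 64 + 32 + 16 + 4 + 2.
48^1 ≡ 48 (mod 197)
48^2 ≡ 48^2 = 2304 ≡ 137 (mod 197)
48^4 ≡ 137^2 = 18769 ≡ 54 (mod 197)
48^8 ≡ 54^2 = 2916 ≡ 158 (mod 197)
48^16 ≡ 158^2 = 24964 ≡ 142 (mod 197)
48^32 ≡ 142^2 = 20164 ≡ 70 (mod 197)
48^64 ≡ 70^2 = 4900 ≡ 172 (mod 197)
48^118 = 48^64 · 48^32 · 48^16 · 48^4 · 48^2 ≡ 172 · 70 · 142 · 54 · 137 (mod 197).
Accumulate the product:
172 · 70 = 12040 ≡ 23
23 · 142 = 3266 ≡ 114
114 · 54 = 6156 ≡ 49
49 · 137 = 6713 ≡ 15

15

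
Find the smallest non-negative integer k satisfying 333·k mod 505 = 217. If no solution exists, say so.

gcd(333, 505) = 1, so a unique solution mod 505 exists.
333⁻¹ ≡ 367 (mod 505).
k ≡ 367·217 ≡ 354 (mod 505).

354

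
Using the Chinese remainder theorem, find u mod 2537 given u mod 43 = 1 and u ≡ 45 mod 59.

517

43⁻¹ mod 59: 43·11 ≡ 1 (mod 59), so 43⁻¹ ≡ 11.
u = 1 + 43·((45 − 1)·11 mod 59) = 1 + 43·12 = 517.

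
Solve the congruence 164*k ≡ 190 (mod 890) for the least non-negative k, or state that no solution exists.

gcd(164, 890) = 2, and 2 | 190, so solutions exist.
Divide through by 2: 82*k mod 445 = 95.
82⁻¹ ≡ 38 (mod 445).
k ≡ 38*95 ≡ 50 (mod 445).
The smallest non-negative solution is k = 50.

50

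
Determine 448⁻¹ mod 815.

322

815 = 1×448 + 367
448 = 1×367 + 81
367 = 4×81 + 43
81 = 1×43 + 38
43 = 1×38 + 5
38 = 7×5 + 3
5 = 1×3 + 2
3 = 1×2 + 1
2 = 2×1 + 0
gcd(448, 815) = 1, so the inverse exists.
Back-substitute for 1:
1 = 1×3 − 1×2
  = −1×5 + 2×3
  = 2×38 − 15×5
  = −15×43 + 17×38
  = 17×81 − 32×43
  = −32×367 + 145×81
  = 145×448 − 177×367
  = −177×815 + 322×448
So 448⁻¹ ≡ 322 (mod 815).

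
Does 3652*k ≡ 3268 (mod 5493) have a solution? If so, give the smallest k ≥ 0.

1138

gcd(3652, 5493) = 1, so a unique solution mod 5493 exists.
3652⁻¹ ≡ 2014 (mod 5493).
k ≡ 2014*3268 ≡ 1138 (mod 5493).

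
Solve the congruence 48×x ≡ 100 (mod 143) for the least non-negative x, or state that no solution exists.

14

gcd(48, 143) = 1, so a unique solution mod 143 exists.
48⁻¹ ≡ 3 (mod 143).
x ≡ 3×100 ≡ 14 (mod 143).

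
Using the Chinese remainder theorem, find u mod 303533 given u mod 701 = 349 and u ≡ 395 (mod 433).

701⁻¹ mod 433: 701·412 ≡ 1 (mod 433), so 701⁻¹ ≡ 412.
u = 349 + 701·((395 − 349)·412 mod 433) = 349 + 701·333 = 233782.

233782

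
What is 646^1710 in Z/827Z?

144

Using repeated squaring:
1710 in binary is 11010101110, i.e. 1710 = 1024 + 512 + 128 + 32 + 8 + 4 + 2.
646^1 ≡ 646 (mod 827)
646^2 ≡ 646^2 = 417316 ≡ 508 (mod 827)
646^4 ≡ 508^2 = 258064 ≡ 40 (mod 827)
646^8 ≡ 40^2 = 1600 ≡ 773 (mod 827)
646^16 ≡ 773^2 = 597529 ≡ 435 (mod 827)
646^32 ≡ 435^2 = 189225 ≡ 669 (mod 827)
646^64 ≡ 669^2 = 447561 ≡ 154 (mod 827)
646^128 ≡ 154^2 = 23716 ≡ 560 (mod 827)
646^256 ≡ 560^2 = 313600 ≡ 167 (mod 827)
646^512 ≡ 167^2 = 27889 ≡ 598 (mod 827)
646^1024 ≡ 598^2 = 357604 ≡ 340 (mod 827)
646^1710 = 646^1024 · 646^512 · 646^128 · 646^32 · 646^8 · 646^4 · 646^2 ≡ 340 · 598 · 560 · 669 · 773 · 40 · 508 (mod 827).
Accumulate the product:
340 · 598 = 203320 ≡ 705
705 · 560 = 394800 ≡ 321
321 · 669 = 214749 ≡ 556
556 · 773 = 429788 ≡ 575
575 · 40 = 23000 ≡ 671
671 · 508 = 340868 ≡ 144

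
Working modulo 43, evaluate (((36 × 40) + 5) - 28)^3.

35

36 × 40 = 1440 ≡ 21 (mod 43)
21 + 5 = 26
26 - 28 = -2 ≡ 41 (mod 43)
(41)^3 ≡ 35 (mod 43)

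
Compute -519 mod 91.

27

-519 = -6*91 + 27, so -519 ≡ 27 (mod 91).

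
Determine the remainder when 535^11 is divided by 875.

250

11 in binary is 1011, i.e. 11 = 8 + 2 + 1.
535^1 ≡ 535 (mod 875)
535^2 ≡ 535^2 = 286225 ≡ 100 (mod 875)
535^4 ≡ 100^2 = 10000 ≡ 375 (mod 875)
535^8 ≡ 375^2 = 140625 ≡ 625 (mod 875)
535^11 = 535^8 × 535^2 × 535^1 ≡ 625 × 100 × 535 (mod 875).
Accumulate the product:
625 × 100 = 62500 ≡ 375
375 × 535 = 200625 ≡ 250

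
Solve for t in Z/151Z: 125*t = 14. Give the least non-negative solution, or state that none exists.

104

gcd(125, 151) = 1, so a unique solution mod 151 exists.
125⁻¹ ≡ 29 (mod 151).
t ≡ 29*14 ≡ 104 (mod 151).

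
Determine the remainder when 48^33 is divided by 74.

36

33 in binary is 100001, i.e. 33 = 32 + 1.
48^1 ≡ 48 (mod 74)
48^2 ≡ 48^2 = 2304 ≡ 10 (mod 74)
48^4 ≡ 10^2 = 100 ≡ 26 (mod 74)
48^8 ≡ 26^2 = 676 ≡ 10 (mod 74)
48^16 ≡ 10^2 = 100 ≡ 26 (mod 74)
48^32 ≡ 26^2 = 676 ≡ 10 (mod 74)
48^33 = 48^32 × 48^1 ≡ 10 × 48 (mod 74).
10 × 48 = 480 ≡ 36 (mod 74).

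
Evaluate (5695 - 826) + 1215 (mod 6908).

5695 - 826 = 4869
4869 + 1215 = 6084

6084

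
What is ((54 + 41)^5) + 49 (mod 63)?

51

54 + 41 = 95 ≡ 32 (mod 63)
(32)^5 ≡ 2 (mod 63)
2 + 49 = 51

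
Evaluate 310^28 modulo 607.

128

Compute successive squares:
28 in binary is 11100, i.e. 28 = 16 + 8 + 4.
310^1 ≡ 310 (mod 607)
310^2 ≡ 310^2 = 96100 ≡ 194 (mod 607)
310^4 ≡ 194^2 = 37636 ≡ 2 (mod 607)
310^8 ≡ 2^2 = 4 (mod 607)
310^16 ≡ 4^2 = 16 (mod 607)
310^28 = 310^16 · 310^8 · 310^4 ≡ 16 · 4 · 2 (mod 607).
Accumulate the product:
16 · 4 = 64
64 · 2 = 128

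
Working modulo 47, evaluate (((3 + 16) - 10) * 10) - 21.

22

3 + 16 = 19
19 - 10 = 9
9 * 10 = 90 ≡ 43 (mod 47)
43 - 21 = 22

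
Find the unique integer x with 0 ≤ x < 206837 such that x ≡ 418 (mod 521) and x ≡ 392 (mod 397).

521⁻¹ mod 397: 521*381 ≡ 1 (mod 397), so 521⁻¹ ≡ 381.
x = 418 + 521*((392 − 418)*381 mod 397) = 418 + 521*19 = 10317.
Check: 10317 mod 521 = 418, 10317 mod 397 = 392. ✓

10317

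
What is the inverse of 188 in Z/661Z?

661 = 3*188 + 97
188 = 1*97 + 91
97 = 1*91 + 6
91 = 15*6 + 1
6 = 6*1 + 0
gcd(188, 661) = 1, so the inverse exists.
Back-substitute for 1:
1 = 1*91 − 15*6
  = −15*97 + 16*91
  = 16*188 − 31*97
  = −31*661 + 109*188
So 188⁻¹ ≡ 109 (mod 661).

109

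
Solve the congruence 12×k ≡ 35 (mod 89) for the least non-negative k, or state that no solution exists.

gcd(12, 89) = 1, so a unique solution mod 89 exists.
12⁻¹ ≡ 52 (mod 89).
k ≡ 52×35 ≡ 40 (mod 89).

40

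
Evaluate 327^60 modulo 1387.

1322

Using repeated squaring:
60 in binary is 111100, i.e. 60 = 32 + 16 + 8 + 4.
327^1 ≡ 327 (mod 1387)
327^2 ≡ 327^2 = 106929 ≡ 130 (mod 1387)
327^4 ≡ 130^2 = 16900 ≡ 256 (mod 1387)
327^8 ≡ 256^2 = 65536 ≡ 347 (mod 1387)
327^16 ≡ 347^2 = 120409 ≡ 1127 (mod 1387)
327^32 ≡ 1127^2 = 1270129 ≡ 1024 (mod 1387)
327^60 = 327^32 × 327^16 × 327^8 × 327^4 ≡ 1024 × 1127 × 347 × 256 (mod 1387).
Accumulate the product:
1024 × 1127 = 1154048 ≡ 64
64 × 347 = 22208 ≡ 16
16 × 256 = 4096 ≡ 1322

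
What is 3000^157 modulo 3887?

157 in binary is 10011101, i.e. 157 = 128 + 16 + 8 + 4 + 1.
3000^1 ≡ 3000 (mod 3887)
3000^2 ≡ 3000^2 = 9000000 ≡ 1595 (mod 3887)
3000^4 ≡ 1595^2 = 2544025 ≡ 1927 (mod 3887)
3000^8 ≡ 1927^2 = 3713329 ≡ 1244 (mod 3887)
3000^16 ≡ 1244^2 = 1547536 ≡ 510 (mod 3887)
3000^32 ≡ 510^2 = 260100 ≡ 3558 (mod 3887)
3000^64 ≡ 3558^2 = 12659364 ≡ 3292 (mod 3887)
3000^128 ≡ 3292^2 = 10837264 ≡ 308 (mod 3887)
3000^157 = 3000^128 · 3000^16 · 3000^8 · 3000^4 · 3000^1 ≡ 308 · 510 · 1244 · 1927 · 3000 (mod 3887).
Accumulate the product:
308 · 510 = 157080 ≡ 1600
1600 · 1244 = 1990400 ≡ 256
256 · 1927 = 493312 ≡ 3550
3550 · 3000 = 10650000 ≡ 3507

3507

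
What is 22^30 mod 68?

Compute successive squares:
22^1 ≡ 22 (mod 68)
22^2 ≡ 22^2 = 484 ≡ 8 (mod 68)
22^4 ≡ 8^2 = 64 (mod 68)
22^8 ≡ 64^2 = 4096 ≡ 16 (mod 68)
22^16 ≡ 16^2 = 256 ≡ 52 (mod 68)
22^30 = 22^16 × 22^8 × 22^4 × 22^2 ≡ 52 × 16 × 64 × 8 (mod 68).
Accumulate the product:
52 × 16 = 832 ≡ 16
16 × 64 = 1024 ≡ 4
4 × 8 = 32

32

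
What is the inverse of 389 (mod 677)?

181

677 = 1×389 + 288
389 = 1×288 + 101
288 = 2×101 + 86
101 = 1×86 + 15
86 = 5×15 + 11
15 = 1×11 + 4
11 = 2×4 + 3
4 = 1×3 + 1
3 = 3×1 + 0
gcd(389, 677) = 1, so the inverse exists.
Back-substitute for 1:
1 = 1×4 − 1×3
  = −1×11 + 3×4
  = 3×15 − 4×11
  = −4×86 + 23×15
  = 23×101 − 27×86
  = −27×288 + 77×101
  = 77×389 − 104×288
  = −104×677 + 181×389
So 389⁻¹ ≡ 181 (mod 677).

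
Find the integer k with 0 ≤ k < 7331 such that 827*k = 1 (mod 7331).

By the extended Euclidean algorithm:
7331 = 8×827 + 715
827 = 1×715 + 112
715 = 6×112 + 43
112 = 2×43 + 26
43 = 1×26 + 17
26 = 1×17 + 9
17 = 1×9 + 8
9 = 1×8 + 1
8 = 8×1 + 0
gcd(827, 7331) = 1, so the inverse exists.
Back-substitute for 1:
1 = 1×9 − 1×8
  = −1×17 + 2×9
  = 2×26 − 3×17
  = −3×43 + 5×26
  = 5×112 − 13×43
  = −13×715 + 83×112
  = 83×827 − 96×715
  = −96×7331 + 851×827
So 827⁻¹ ≡ 851 (mod 7331).

851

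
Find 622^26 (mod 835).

Compute successive squares:
622^1 ≡ 622 (mod 835)
622^2 ≡ 622^2 = 386884 ≡ 279 (mod 835)
622^4 ≡ 279^2 = 77841 ≡ 186 (mod 835)
622^8 ≡ 186^2 = 34596 ≡ 361 (mod 835)
622^16 ≡ 361^2 = 130321 ≡ 61 (mod 835)
622^26 = 622^16 × 622^8 × 622^2 ≡ 61 × 361 × 279 (mod 835).
Accumulate the product:
61 × 361 = 22021 ≡ 311
311 × 279 = 86769 ≡ 764

764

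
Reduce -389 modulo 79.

-389 = -5×79 + 6, so -389 ≡ 6 (mod 79).

6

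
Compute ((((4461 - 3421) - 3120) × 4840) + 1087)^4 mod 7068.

4761

4461 - 3421 = 1040
1040 - 3120 = -2080 ≡ 4988 (mod 7068)
4988 × 4840 = 24141920 ≡ 4700 (mod 7068)
4700 + 1087 = 5787
(5787)^4 ≡ 4761 (mod 7068)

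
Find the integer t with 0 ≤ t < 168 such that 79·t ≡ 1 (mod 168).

By the extended Euclidean algorithm:
168 = 2×79 + 10
79 = 7×10 + 9
10 = 1×9 + 1
9 = 9×1 + 0
gcd(79, 168) = 1, so the inverse exists.
Bézout: 1 = 8×168 − 17×79.
So 79⁻¹ ≡ −17 ≡ 151 (mod 168).

151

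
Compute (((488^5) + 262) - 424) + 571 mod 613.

185

(488)^5 ≡ 389 (mod 613)
389 + 262 = 651 ≡ 38 (mod 613)
38 - 424 = -386 ≡ 227 (mod 613)
227 + 571 = 798 ≡ 185 (mod 613)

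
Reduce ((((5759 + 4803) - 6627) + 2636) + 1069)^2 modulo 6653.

5759 + 4803 = 10562 ≡ 3909 (mod 6653)
3909 - 6627 = -2718 ≡ 3935 (mod 6653)
3935 + 2636 = 6571
6571 + 1069 = 7640 ≡ 987 (mod 6653)
(987)^2 ≡ 2831 (mod 6653)

2831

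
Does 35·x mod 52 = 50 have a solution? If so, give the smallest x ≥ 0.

gcd(35, 52) = 1, so a unique solution mod 52 exists.
35⁻¹ ≡ 3 (mod 52).
x ≡ 3·50 ≡ 46 (mod 52).

46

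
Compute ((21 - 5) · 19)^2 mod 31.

21 - 5 = 16
16 · 19 = 304 ≡ 25 (mod 31)
(25)^2 ≡ 5 (mod 31)

5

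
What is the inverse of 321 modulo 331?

Apply the Euclidean algorithm and back-substitute:
331 = 1·321 + 10
321 = 32·10 + 1
10 = 10·1 + 0
gcd(321, 331) = 1, so the inverse exists.
Back-substitute for 1:
1 = 1·321 − 32·10
  = −32·331 + 33·321
So 321⁻¹ ≡ 33 (mod 331).

33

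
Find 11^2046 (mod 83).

78

By square-and-multiply:
2046 in binary is 11111111110, i.e. 2046 = 1024 + 512 + 256 + 128 + 64 + 32 + 16 + 8 + 4 + 2.
11^1 ≡ 11 (mod 83)
11^2 ≡ 11^2 = 121 ≡ 38 (mod 83)
11^4 ≡ 38^2 = 1444 ≡ 33 (mod 83)
11^8 ≡ 33^2 = 1089 ≡ 10 (mod 83)
11^16 ≡ 10^2 = 100 ≡ 17 (mod 83)
11^32 ≡ 17^2 = 289 ≡ 40 (mod 83)
11^64 ≡ 40^2 = 1600 ≡ 23 (mod 83)
11^128 ≡ 23^2 = 529 ≡ 31 (mod 83)
11^256 ≡ 31^2 = 961 ≡ 48 (mod 83)
11^512 ≡ 48^2 = 2304 ≡ 63 (mod 83)
11^1024 ≡ 63^2 = 3969 ≡ 68 (mod 83)
11^2046 = 11^1024 · 11^512 · 11^256 · 11^128 · 11^64 · 11^32 · 11^16 · 11^8 · 11^4 · 11^2 ≡ 68 · 63 · 48 · 31 · 23 · 40 · 17 · 10 · 33 · 38 (mod 83).
Accumulate the product:
68 · 63 = 4284 ≡ 51
51 · 48 = 2448 ≡ 41
41 · 31 = 1271 ≡ 26
26 · 23 = 598 ≡ 17
17 · 40 = 680 ≡ 16
16 · 17 = 272 ≡ 23
23 · 10 = 230 ≡ 64
64 · 33 = 2112 ≡ 37
37 · 38 = 1406 ≡ 78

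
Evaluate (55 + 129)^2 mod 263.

55 + 129 = 184
(184)^2 ≡ 192 (mod 263)

192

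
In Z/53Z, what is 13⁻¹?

49

53 = 4*13 + 1
13 = 13*1 + 0
gcd(13, 53) = 1, so the inverse exists.
Back-substitute for 1:
1 = 1*53 − 4*13
So 13⁻¹ ≡ −4 ≡ 49 (mod 53).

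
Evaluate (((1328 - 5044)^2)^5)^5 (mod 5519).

5315

1328 - 5044 = -3716 ≡ 1803 (mod 5519)
(1803)^2 ≡ 118 (mod 5519)
(118)^5 ≡ 3527 (mod 5519)
(3527)^5 ≡ 5315 (mod 5519)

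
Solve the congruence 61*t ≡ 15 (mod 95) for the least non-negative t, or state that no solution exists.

gcd(61, 95) = 1, so a unique solution mod 95 exists.
61⁻¹ ≡ 81 (mod 95).
t ≡ 81*15 ≡ 75 (mod 95).

75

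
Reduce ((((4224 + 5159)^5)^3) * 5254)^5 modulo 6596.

5252

4224 + 5159 = 9383 ≡ 2787 (mod 6596)
(2787)^5 ≡ 6459 (mod 6596)
(6459)^3 ≡ 1087 (mod 6596)
1087 * 5254 = 5711098 ≡ 5558 (mod 6596)
(5558)^5 ≡ 5252 (mod 6596)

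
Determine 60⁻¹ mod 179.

3

179 = 2×60 + 59
60 = 1×59 + 1
59 = 59×1 + 0
gcd(60, 179) = 1, so the inverse exists.
Back-substitute for 1:
1 = 1×60 − 1×59
  = −1×179 + 3×60
So 60⁻¹ ≡ 3 (mod 179).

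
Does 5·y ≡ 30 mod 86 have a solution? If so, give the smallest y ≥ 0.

6

gcd(5, 86) = 1, so a unique solution mod 86 exists.
5⁻¹ ≡ 69 (mod 86).
y ≡ 69·30 ≡ 6 (mod 86).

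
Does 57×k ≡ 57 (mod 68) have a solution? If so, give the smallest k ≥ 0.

1

gcd(57, 68) = 1, so a unique solution mod 68 exists.
57⁻¹ ≡ 37 (mod 68).
k ≡ 37×57 ≡ 1 (mod 68).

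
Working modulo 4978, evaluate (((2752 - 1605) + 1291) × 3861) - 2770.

1928

2752 - 1605 = 1147
1147 + 1291 = 2438
2438 × 3861 = 9413118 ≡ 4698 (mod 4978)
4698 - 2770 = 1928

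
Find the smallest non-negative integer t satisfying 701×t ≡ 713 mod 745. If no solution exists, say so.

gcd(701, 745) = 1, so a unique solution mod 745 exists.
701⁻¹ ≡ 491 (mod 745).
t ≡ 491×713 ≡ 678 (mod 745).

678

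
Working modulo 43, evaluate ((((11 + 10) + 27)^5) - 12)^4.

11 + 10 = 21
21 + 27 = 48 ≡ 5 (mod 43)
(5)^5 ≡ 29 (mod 43)
29 - 12 = 17
(17)^4 ≡ 15 (mod 43)

15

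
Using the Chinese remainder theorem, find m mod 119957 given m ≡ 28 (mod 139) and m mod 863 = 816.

139⁻¹ mod 863: 139×714 ≡ 1 (mod 863), so 139⁻¹ ≡ 714.
m = 28 + 139×((816 − 28)×714 mod 863) = 28 + 139×819 = 113869.

113869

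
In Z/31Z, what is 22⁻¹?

24

By the extended Euclidean algorithm:
31 = 1*22 + 9
22 = 2*9 + 4
9 = 2*4 + 1
4 = 4*1 + 0
gcd(22, 31) = 1, so the inverse exists.
Back-substitute for 1:
1 = 1*9 − 2*4
  = −2*22 + 5*9
  = 5*31 − 7*22
So 22⁻¹ ≡ −7 ≡ 24 (mod 31).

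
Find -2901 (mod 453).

270

-2901 = -7·453 + 270, so -2901 ≡ 270 (mod 453).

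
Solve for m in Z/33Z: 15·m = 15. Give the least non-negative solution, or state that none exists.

gcd(15, 33) = 3, and 3 | 15, so solutions exist.
Divide through by 3: 5·m mod 11 = 5.
5⁻¹ ≡ 9 (mod 11).
m ≡ 9·5 ≡ 1 (mod 11).
The smallest non-negative solution is m = 1.

1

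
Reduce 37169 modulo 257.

37169 = 144×257 + 161, so 37169 ≡ 161 (mod 257).

161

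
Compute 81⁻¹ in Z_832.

By the extended Euclidean algorithm:
832 = 10*81 + 22
81 = 3*22 + 15
22 = 1*15 + 7
15 = 2*7 + 1
7 = 7*1 + 0
gcd(81, 832) = 1, so the inverse exists.
Bézout: 1 = −11*832 + 113*81.
So 81⁻¹ ≡ 113 (mod 832).

113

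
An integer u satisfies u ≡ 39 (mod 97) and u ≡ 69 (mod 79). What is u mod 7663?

2755

97⁻¹ mod 79: 97×22 ≡ 1 (mod 79), so 97⁻¹ ≡ 22.
u = 39 + 97×((69 − 39)×22 mod 79) = 39 + 97×28 = 2755.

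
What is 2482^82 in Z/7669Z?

82 in binary is 1010010, i.e. 82 = 64 + 16 + 2.
2482^1 ≡ 2482 (mod 7669)
2482^2 ≡ 2482^2 = 6160324 ≡ 2117 (mod 7669)
2482^4 ≡ 2117^2 = 4481689 ≡ 2993 (mod 7669)
2482^8 ≡ 2993^2 = 8958049 ≡ 657 (mod 7669)
2482^16 ≡ 657^2 = 431649 ≡ 2185 (mod 7669)
2482^32 ≡ 2185^2 = 4774225 ≡ 4107 (mod 7669)
2482^64 ≡ 4107^2 = 16867449 ≡ 3318 (mod 7669)
2482^82 = 2482^64 * 2482^16 * 2482^2 ≡ 3318 * 2185 * 2117 (mod 7669).
Accumulate the product:
3318 * 2185 = 7249830 ≡ 2625
2625 * 2117 = 5557125 ≡ 4769

4769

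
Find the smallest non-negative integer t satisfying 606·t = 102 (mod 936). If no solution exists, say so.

133

gcd(606, 936) = 6, and 6 | 102, so solutions exist.
Divide through by 6: 101·t mod 156 = 17.
101⁻¹ ≡ 17 (mod 156).
t ≡ 17·17 ≡ 133 (mod 156).
The smallest non-negative solution is t = 133.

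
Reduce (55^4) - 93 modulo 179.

(55)^4 ≡ 145 (mod 179)
145 - 93 = 52

52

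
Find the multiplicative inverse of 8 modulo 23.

3

23 = 2*8 + 7
8 = 1*7 + 1
7 = 7*1 + 0
gcd(8, 23) = 1, so the inverse exists.
Back-substitute for 1:
1 = 1*8 − 1*7
  = −1*23 + 3*8
So 8⁻¹ ≡ 3 (mod 23).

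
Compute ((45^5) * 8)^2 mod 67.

9

(45)^5 ≡ 8 (mod 67)
8 * 8 = 64
(64)^2 ≡ 9 (mod 67)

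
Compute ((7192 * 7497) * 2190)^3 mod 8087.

7192 * 7497 = 53918424 ≡ 2395 (mod 8087)
2395 * 2190 = 5245050 ≡ 4674 (mod 8087)
(4674)^3 ≡ 7486 (mod 8087)

7486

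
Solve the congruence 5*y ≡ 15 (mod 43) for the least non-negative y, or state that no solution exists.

3

gcd(5, 43) = 1, so a unique solution mod 43 exists.
5⁻¹ ≡ 26 (mod 43).
y ≡ 26*15 ≡ 3 (mod 43).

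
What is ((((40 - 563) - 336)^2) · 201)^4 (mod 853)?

9

40 - 563 = -523 ≡ 330 (mod 853)
330 - 336 = -6 ≡ 847 (mod 853)
(847)^2 ≡ 36 (mod 853)
36 · 201 = 7236 ≡ 412 (mod 853)
(412)^4 ≡ 9 (mod 853)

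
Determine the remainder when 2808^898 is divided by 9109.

898 in binary is 1110000010, i.e. 898 = 512 + 256 + 128 + 2.
2808^1 ≡ 2808 (mod 9109)
2808^2 ≡ 2808^2 = 7884864 ≡ 5579 (mod 9109)
2808^4 ≡ 5579^2 = 31125241 ≡ 8897 (mod 9109)
2808^8 ≡ 8897^2 = 79156609 ≡ 8508 (mod 9109)
2808^16 ≡ 8508^2 = 72386064 ≡ 5950 (mod 9109)
2808^32 ≡ 5950^2 = 35402500 ≡ 4926 (mod 9109)
2808^64 ≡ 4926^2 = 24265476 ≡ 8209 (mod 9109)
2808^128 ≡ 8209^2 = 67387681 ≡ 8408 (mod 9109)
2808^256 ≡ 8408^2 = 70694464 ≡ 8624 (mod 9109)
2808^512 ≡ 8624^2 = 74373376 ≡ 7500 (mod 9109)
2808^898 = 2808^512 * 2808^256 * 2808^128 * 2808^2 ≡ 7500 * 8624 * 8408 * 5579 (mod 9109).
Accumulate the product:
7500 * 8624 = 64680000 ≡ 6100
6100 * 8408 = 51288800 ≡ 5130
5130 * 5579 = 28620270 ≡ 8901

8901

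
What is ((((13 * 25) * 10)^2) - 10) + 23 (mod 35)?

13 * 25 = 325 ≡ 10 (mod 35)
10 * 10 = 100 ≡ 30 (mod 35)
(30)^2 ≡ 25 (mod 35)
25 - 10 = 15
15 + 23 = 38 ≡ 3 (mod 35)

3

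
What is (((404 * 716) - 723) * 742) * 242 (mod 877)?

404 * 716 = 289264 ≡ 731 (mod 877)
731 - 723 = 8
8 * 742 = 5936 ≡ 674 (mod 877)
674 * 242 = 163108 ≡ 863 (mod 877)

863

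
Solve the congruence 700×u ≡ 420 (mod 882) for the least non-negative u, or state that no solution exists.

gcd(700, 882) = 14, and 14 | 420, so solutions exist.
Divide through by 14: 50×u = 30 (mod 63).
50⁻¹ ≡ 29 (mod 63).
u ≡ 29×30 ≡ 51 (mod 63).
The smallest non-negative solution is u = 51.

51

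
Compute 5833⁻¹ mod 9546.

Run the extended Euclidean algorithm:
9546 = 1*5833 + 3713
5833 = 1*3713 + 2120
3713 = 1*2120 + 1593
2120 = 1*1593 + 527
1593 = 3*527 + 12
527 = 43*12 + 11
12 = 1*11 + 1
11 = 11*1 + 0
gcd(5833, 9546) = 1, so the inverse exists.
Back-substitute for 1:
1 = 1*12 − 1*11
  = −1*527 + 44*12
  = 44*1593 − 133*527
  = −133*2120 + 177*1593
  = 177*3713 − 310*2120
  = −310*5833 + 487*3713
  = 487*9546 − 797*5833
So 5833⁻¹ ≡ −797 ≡ 8749 (mod 9546).

8749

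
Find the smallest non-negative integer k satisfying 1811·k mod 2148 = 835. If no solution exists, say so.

125

gcd(1811, 2148) = 1, so a unique solution mod 2148 exists.
1811⁻¹ ≡ 1415 (mod 2148).
k ≡ 1415·835 ≡ 125 (mod 2148).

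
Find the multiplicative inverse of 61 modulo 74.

74 = 1·61 + 13
61 = 4·13 + 9
13 = 1·9 + 4
9 = 2·4 + 1
4 = 4·1 + 0
gcd(61, 74) = 1, so the inverse exists.
Back-substitute for 1:
1 = 1·9 − 2·4
  = −2·13 + 3·9
  = 3·61 − 14·13
  = −14·74 + 17·61
So 61⁻¹ ≡ 17 (mod 74).

17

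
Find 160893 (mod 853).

529

160893 = 188·853 + 529, so 160893 ≡ 529 (mod 853).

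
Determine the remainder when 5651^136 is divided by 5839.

3112

5651^1 ≡ 5651 (mod 5839)
5651^2 ≡ 5651^2 = 31933801 ≡ 310 (mod 5839)
5651^4 ≡ 310^2 = 96100 ≡ 2676 (mod 5839)
5651^8 ≡ 2676^2 = 7160976 ≡ 2362 (mod 5839)
5651^16 ≡ 2362^2 = 5579044 ≡ 2799 (mod 5839)
5651^32 ≡ 2799^2 = 7834401 ≡ 4302 (mod 5839)
5651^64 ≡ 4302^2 = 18507204 ≡ 3413 (mod 5839)
5651^128 ≡ 3413^2 = 11648569 ≡ 5603 (mod 5839)
5651^136 = 5651^128 · 5651^8 ≡ 5603 · 2362 (mod 5839).
5603 · 2362 = 13234286 ≡ 3112 (mod 5839).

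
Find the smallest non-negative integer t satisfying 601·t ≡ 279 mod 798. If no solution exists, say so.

gcd(601, 798) = 1, so a unique solution mod 798 exists.
601⁻¹ ≡ 559 (mod 798).
t ≡ 559·279 ≡ 351 (mod 798).

351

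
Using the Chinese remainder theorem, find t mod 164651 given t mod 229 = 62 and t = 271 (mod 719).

229⁻¹ mod 719: 229×292 ≡ 1 (mod 719), so 229⁻¹ ≡ 292.
t = 62 + 229×((271 − 62)×292 mod 719) = 62 + 229×632 = 144790.

144790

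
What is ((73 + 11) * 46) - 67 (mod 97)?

73 + 11 = 84
84 * 46 = 3864 ≡ 81 (mod 97)
81 - 67 = 14

14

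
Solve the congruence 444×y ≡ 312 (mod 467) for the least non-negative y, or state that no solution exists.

gcd(444, 467) = 1, so a unique solution mod 467 exists.
444⁻¹ ≡ 203 (mod 467).
y ≡ 203×312 ≡ 291 (mod 467).

291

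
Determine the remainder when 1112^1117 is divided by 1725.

542

By square-and-multiply:
1117 in binary is 10001011101, i.e. 1117 = 1024 + 64 + 16 + 8 + 4 + 1.
1112^1 ≡ 1112 (mod 1725)
1112^2 ≡ 1112^2 = 1236544 ≡ 1444 (mod 1725)
1112^4 ≡ 1444^2 = 2085136 ≡ 1336 (mod 1725)
1112^8 ≡ 1336^2 = 1784896 ≡ 1246 (mod 1725)
1112^16 ≡ 1246^2 = 1552516 ≡ 16 (mod 1725)
1112^32 ≡ 16^2 = 256 (mod 1725)
1112^64 ≡ 256^2 = 65536 ≡ 1711 (mod 1725)
1112^128 ≡ 1711^2 = 2927521 ≡ 196 (mod 1725)
1112^256 ≡ 196^2 = 38416 ≡ 466 (mod 1725)
1112^512 ≡ 466^2 = 217156 ≡ 1531 (mod 1725)
1112^1024 ≡ 1531^2 = 2343961 ≡ 1411 (mod 1725)
1112^1117 = 1112^1024 × 1112^64 × 1112^16 × 1112^8 × 1112^4 × 1112^1 ≡ 1411 × 1711 × 16 × 1246 × 1336 × 1112 (mod 1725).
Accumulate the product:
1411 × 1711 = 2414221 ≡ 946
946 × 16 = 15136 ≡ 1336
1336 × 1246 = 1664656 ≡ 31
31 × 1336 = 41416 ≡ 16
16 × 1112 = 17792 ≡ 542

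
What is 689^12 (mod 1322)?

1291

By square-and-multiply:
12 in binary is 1100, i.e. 12 = 8 + 4.
689^1 ≡ 689 (mod 1322)
689^2 ≡ 689^2 = 474721 ≡ 123 (mod 1322)
689^4 ≡ 123^2 = 15129 ≡ 587 (mod 1322)
689^8 ≡ 587^2 = 344569 ≡ 849 (mod 1322)
689^12 = 689^8 * 689^4 ≡ 849 * 587 (mod 1322).
849 * 587 = 498363 ≡ 1291 (mod 1322).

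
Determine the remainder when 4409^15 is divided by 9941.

15 in binary is 1111, i.e. 15 = 8 + 4 + 2 + 1.
4409^1 ≡ 4409 (mod 9941)
4409^2 ≡ 4409^2 = 19439281 ≡ 4626 (mod 9941)
4409^4 ≡ 4626^2 = 21399876 ≡ 6844 (mod 9941)
4409^8 ≡ 6844^2 = 46840336 ≡ 8285 (mod 9941)
4409^15 = 4409^8 × 4409^4 × 4409^2 × 4409^1 ≡ 8285 × 6844 × 4626 × 4409 (mod 9941).
Accumulate the product:
8285 × 6844 = 56702540 ≡ 9017
9017 × 4626 = 41712642 ≡ 206
206 × 4409 = 908254 ≡ 3623

3623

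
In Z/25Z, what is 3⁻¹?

17

25 = 8·3 + 1
3 = 3·1 + 0
gcd(3, 25) = 1, so the inverse exists.
Bézout: 1 = 1·25 − 8·3.
So 3⁻¹ ≡ −8 ≡ 17 (mod 25).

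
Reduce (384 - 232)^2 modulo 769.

384 - 232 = 152
(152)^2 ≡ 34 (mod 769)

34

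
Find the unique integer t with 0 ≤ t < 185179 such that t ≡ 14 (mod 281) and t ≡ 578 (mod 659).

111290

281⁻¹ mod 659: 281*197 ≡ 1 (mod 659), so 281⁻¹ ≡ 197.
t = 14 + 281*((578 − 14)*197 mod 659) = 14 + 281*396 = 111290.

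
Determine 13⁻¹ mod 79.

73

Run the extended Euclidean algorithm:
79 = 6·13 + 1
13 = 13·1 + 0
gcd(13, 79) = 1, so the inverse exists.
Bézout: 1 = 1·79 − 6·13.
So 13⁻¹ ≡ −6 ≡ 73 (mod 79).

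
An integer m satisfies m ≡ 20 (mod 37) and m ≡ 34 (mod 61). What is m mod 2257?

1315

37⁻¹ mod 61: 37·33 ≡ 1 (mod 61), so 37⁻¹ ≡ 33.
m = 20 + 37·((34 − 20)·33 mod 61) = 20 + 37·35 = 1315.
Check: 1315 mod 37 = 20, 1315 mod 61 = 34. ✓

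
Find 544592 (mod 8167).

5570

544592 = 66*8167 + 5570, so 544592 ≡ 5570 (mod 8167).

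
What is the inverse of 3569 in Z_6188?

6188 = 1×3569 + 2619
3569 = 1×2619 + 950
2619 = 2×950 + 719
950 = 1×719 + 231
719 = 3×231 + 26
231 = 8×26 + 23
26 = 1×23 + 3
23 = 7×3 + 2
3 = 1×2 + 1
2 = 2×1 + 0
gcd(3569, 6188) = 1, so the inverse exists.
Back-substitute for 1:
1 = 1×3 − 1×2
  = −1×23 + 8×3
  = 8×26 − 9×23
  = −9×231 + 80×26
  = 80×719 − 249×231
  = −249×950 + 329×719
  = 329×2619 − 907×950
  = −907×3569 + 1236×2619
  = 1236×6188 − 2143×3569
So 3569⁻¹ ≡ −2143 ≡ 4045 (mod 6188).

4045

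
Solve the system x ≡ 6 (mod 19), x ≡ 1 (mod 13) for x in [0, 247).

196

19⁻¹ mod 13: 19·11 ≡ 1 (mod 13), so 19⁻¹ ≡ 11.
x = 6 + 19·((1 − 6)·11 mod 13) = 6 + 19·10 = 196.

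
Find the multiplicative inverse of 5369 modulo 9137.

9137 = 1*5369 + 3768
5369 = 1*3768 + 1601
3768 = 2*1601 + 566
1601 = 2*566 + 469
566 = 1*469 + 97
469 = 4*97 + 81
97 = 1*81 + 16
81 = 5*16 + 1
16 = 16*1 + 0
gcd(5369, 9137) = 1, so the inverse exists.
Bézout: 1 = −332*9137 + 565*5369.
So 5369⁻¹ ≡ 565 (mod 9137).

565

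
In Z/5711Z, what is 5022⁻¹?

5711 = 1·5022 + 689
5022 = 7·689 + 199
689 = 3·199 + 92
199 = 2·92 + 15
92 = 6·15 + 2
15 = 7·2 + 1
2 = 2·1 + 0
gcd(5022, 5711) = 1, so the inverse exists.
Back-substitute for 1:
1 = 1·15 − 7·2
  = −7·92 + 43·15
  = 43·199 − 93·92
  = −93·689 + 322·199
  = 322·5022 − 2347·689
  = −2347·5711 + 2669·5022
So 5022⁻¹ ≡ 2669 (mod 5711).

2669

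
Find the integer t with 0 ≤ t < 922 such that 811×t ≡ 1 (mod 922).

407

922 = 1×811 + 111
811 = 7×111 + 34
111 = 3×34 + 9
34 = 3×9 + 7
9 = 1×7 + 2
7 = 3×2 + 1
2 = 2×1 + 0
gcd(811, 922) = 1, so the inverse exists.
Back-substitute for 1:
1 = 1×7 − 3×2
  = −3×9 + 4×7
  = 4×34 − 15×9
  = −15×111 + 49×34
  = 49×811 − 358×111
  = −358×922 + 407×811
So 811⁻¹ ≡ 407 (mod 922).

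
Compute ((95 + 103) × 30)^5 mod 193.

95 + 103 = 198 ≡ 5 (mod 193)
5 × 30 = 150
(150)^5 ≡ 43 (mod 193)

43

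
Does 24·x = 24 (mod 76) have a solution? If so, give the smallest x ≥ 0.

gcd(24, 76) = 4, and 4 | 24, so solutions exist.
Divide through by 4: 6·x ≡ 6 (mod 19).
6⁻¹ ≡ 16 (mod 19).
x ≡ 16·6 ≡ 1 (mod 19).
The smallest non-negative solution is x = 1.

1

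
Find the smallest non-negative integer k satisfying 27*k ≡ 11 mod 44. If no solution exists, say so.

33

gcd(27, 44) = 1, so a unique solution mod 44 exists.
27⁻¹ ≡ 31 (mod 44).
k ≡ 31*11 ≡ 33 (mod 44).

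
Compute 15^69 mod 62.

29

Using repeated squaring:
69 in binary is 1000101, i.e. 69 = 64 + 4 + 1.
15^1 ≡ 15 (mod 62)
15^2 ≡ 15^2 = 225 ≡ 39 (mod 62)
15^4 ≡ 39^2 = 1521 ≡ 33 (mod 62)
15^8 ≡ 33^2 = 1089 ≡ 35 (mod 62)
15^16 ≡ 35^2 = 1225 ≡ 47 (mod 62)
15^32 ≡ 47^2 = 2209 ≡ 39 (mod 62)
15^64 ≡ 39^2 = 1521 ≡ 33 (mod 62)
15^69 = 15^64 * 15^4 * 15^1 ≡ 33 * 33 * 15 (mod 62).
Accumulate the product:
33 * 33 = 1089 ≡ 35
35 * 15 = 525 ≡ 29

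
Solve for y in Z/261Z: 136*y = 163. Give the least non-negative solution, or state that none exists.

172

gcd(136, 261) = 1, so a unique solution mod 261 exists.
136⁻¹ ≡ 190 (mod 261).
y ≡ 190*163 ≡ 172 (mod 261).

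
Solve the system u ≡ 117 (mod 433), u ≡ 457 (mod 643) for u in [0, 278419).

433⁻¹ mod 643: 433*297 ≡ 1 (mod 643), so 433⁻¹ ≡ 297.
u = 117 + 433*((457 − 117)*297 mod 643) = 117 + 433*29 = 12674.

12674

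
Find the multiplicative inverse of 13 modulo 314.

145

314 = 24*13 + 2
13 = 6*2 + 1
2 = 2*1 + 0
gcd(13, 314) = 1, so the inverse exists.
Back-substitute for 1:
1 = 1*13 − 6*2
  = −6*314 + 145*13
So 13⁻¹ ≡ 145 (mod 314).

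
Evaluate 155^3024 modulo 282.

3024 in binary is 101111010000, i.e. 3024 = 2048 + 512 + 256 + 128 + 64 + 16.
155^1 ≡ 155 (mod 282)
155^2 ≡ 155^2 = 24025 ≡ 55 (mod 282)
155^4 ≡ 55^2 = 3025 ≡ 205 (mod 282)
155^8 ≡ 205^2 = 42025 ≡ 7 (mod 282)
155^16 ≡ 7^2 = 49 (mod 282)
155^32 ≡ 49^2 = 2401 ≡ 145 (mod 282)
155^64 ≡ 145^2 = 21025 ≡ 157 (mod 282)
155^128 ≡ 157^2 = 24649 ≡ 115 (mod 282)
155^256 ≡ 115^2 = 13225 ≡ 253 (mod 282)
155^512 ≡ 253^2 = 64009 ≡ 277 (mod 282)
155^1024 ≡ 277^2 = 76729 ≡ 25 (mod 282)
155^2048 ≡ 25^2 = 625 ≡ 61 (mod 282)
155^3024 = 155^2048 · 155^512 · 155^256 · 155^128 · 155^64 · 155^16 ≡ 61 · 277 · 253 · 115 · 157 · 49 (mod 282).
Accumulate the product:
61 · 277 = 16897 ≡ 259
259 · 253 = 65527 ≡ 103
103 · 115 = 11845 ≡ 1
1 · 157 = 157
157 · 49 = 7693 ≡ 79

79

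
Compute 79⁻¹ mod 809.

By the extended Euclidean algorithm:
809 = 10*79 + 19
79 = 4*19 + 3
19 = 6*3 + 1
3 = 3*1 + 0
gcd(79, 809) = 1, so the inverse exists.
Back-substitute for 1:
1 = 1*19 − 6*3
  = −6*79 + 25*19
  = 25*809 − 256*79
So 79⁻¹ ≡ −256 ≡ 553 (mod 809).

553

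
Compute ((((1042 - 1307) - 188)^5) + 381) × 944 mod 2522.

2368

1042 - 1307 = -265 ≡ 2257 (mod 2522)
2257 - 188 = 2069
(2069)^5 ≡ 2229 (mod 2522)
2229 + 381 = 2610 ≡ 88 (mod 2522)
88 × 944 = 83072 ≡ 2368 (mod 2522)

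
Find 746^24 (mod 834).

By square-and-multiply:
746^1 ≡ 746 (mod 834)
746^2 ≡ 746^2 = 556516 ≡ 238 (mod 834)
746^4 ≡ 238^2 = 56644 ≡ 766 (mod 834)
746^8 ≡ 766^2 = 586756 ≡ 454 (mod 834)
746^16 ≡ 454^2 = 206116 ≡ 118 (mod 834)
746^24 = 746^16 × 746^8 ≡ 118 × 454 (mod 834).
118 × 454 = 53572 ≡ 196 (mod 834).

196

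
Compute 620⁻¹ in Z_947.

By the extended Euclidean algorithm:
947 = 1·620 + 327
620 = 1·327 + 293
327 = 1·293 + 34
293 = 8·34 + 21
34 = 1·21 + 13
21 = 1·13 + 8
13 = 1·8 + 5
8 = 1·5 + 3
5 = 1·3 + 2
3 = 1·2 + 1
2 = 2·1 + 0
gcd(620, 947) = 1, so the inverse exists.
Back-substitute for 1:
1 = 1·3 − 1·2
  = −1·5 + 2·3
  = 2·8 − 3·5
  = −3·13 + 5·8
  = 5·21 − 8·13
  = −8·34 + 13·21
  = 13·293 − 112·34
  = −112·327 + 125·293
  = 125·620 − 237·327
  = −237·947 + 362·620
So 620⁻¹ ≡ 362 (mod 947).

362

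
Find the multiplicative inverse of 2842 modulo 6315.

3793

Apply the Euclidean algorithm and back-substitute:
6315 = 2*2842 + 631
2842 = 4*631 + 318
631 = 1*318 + 313
318 = 1*313 + 5
313 = 62*5 + 3
5 = 1*3 + 2
3 = 1*2 + 1
2 = 2*1 + 0
gcd(2842, 6315) = 1, so the inverse exists.
Bézout: 1 = 1135*6315 − 2522*2842.
So 2842⁻¹ ≡ −2522 ≡ 3793 (mod 6315).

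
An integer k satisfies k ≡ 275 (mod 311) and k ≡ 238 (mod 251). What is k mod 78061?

61231

311⁻¹ mod 251: 311·205 ≡ 1 (mod 251), so 311⁻¹ ≡ 205.
k = 275 + 311·((238 − 275)·205 mod 251) = 275 + 311·196 = 61231.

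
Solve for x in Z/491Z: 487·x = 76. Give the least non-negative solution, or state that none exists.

472

gcd(487, 491) = 1, so a unique solution mod 491 exists.
487⁻¹ ≡ 368 (mod 491).
x ≡ 368·76 ≡ 472 (mod 491).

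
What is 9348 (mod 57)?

0

9348 = 164×57 + 0, so 9348 ≡ 0 (mod 57).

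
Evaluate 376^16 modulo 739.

416

376^1 ≡ 376 (mod 739)
376^2 ≡ 376^2 = 141376 ≡ 227 (mod 739)
376^4 ≡ 227^2 = 51529 ≡ 538 (mod 739)
376^8 ≡ 538^2 = 289444 ≡ 495 (mod 739)
376^16 ≡ 495^2 = 245025 ≡ 416 (mod 739)
So 376^16 ≡ 416 (mod 739).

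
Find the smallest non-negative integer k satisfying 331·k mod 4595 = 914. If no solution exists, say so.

4334

gcd(331, 4595) = 1, so a unique solution mod 4595 exists.
331⁻¹ ≡ 236 (mod 4595).
k ≡ 236·914 ≡ 4334 (mod 4595).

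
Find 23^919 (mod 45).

Compute successive squares:
23^1 ≡ 23 (mod 45)
23^2 ≡ 23^2 = 529 ≡ 34 (mod 45)
23^4 ≡ 34^2 = 1156 ≡ 31 (mod 45)
23^8 ≡ 31^2 = 961 ≡ 16 (mod 45)
23^16 ≡ 16^2 = 256 ≡ 31 (mod 45)
23^32 ≡ 31^2 = 961 ≡ 16 (mod 45)
23^64 ≡ 16^2 = 256 ≡ 31 (mod 45)
23^128 ≡ 31^2 = 961 ≡ 16 (mod 45)
23^256 ≡ 16^2 = 256 ≡ 31 (mod 45)
23^512 ≡ 31^2 = 961 ≡ 16 (mod 45)
23^919 = 23^512 × 23^256 × 23^128 × 23^16 × 23^4 × 23^2 × 23^1 ≡ 16 × 31 × 16 × 31 × 31 × 34 × 23 (mod 45).
Accumulate the product:
16 × 31 = 496 ≡ 1
1 × 16 = 16
16 × 31 = 496 ≡ 1
1 × 31 = 31
31 × 34 = 1054 ≡ 19
19 × 23 = 437 ≡ 32

32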